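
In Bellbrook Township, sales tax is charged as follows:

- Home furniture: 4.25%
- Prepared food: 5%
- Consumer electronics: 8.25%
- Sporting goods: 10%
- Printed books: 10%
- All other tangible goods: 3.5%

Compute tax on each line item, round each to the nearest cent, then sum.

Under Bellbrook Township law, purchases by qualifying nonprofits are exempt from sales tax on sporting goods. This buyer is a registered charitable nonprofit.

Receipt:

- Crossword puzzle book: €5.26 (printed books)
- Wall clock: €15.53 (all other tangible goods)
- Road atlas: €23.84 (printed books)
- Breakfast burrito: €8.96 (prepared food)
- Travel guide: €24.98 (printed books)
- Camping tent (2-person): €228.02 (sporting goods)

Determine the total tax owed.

€6.40

Crossword puzzle book €5.26: printed books → 10% → €0.53
Wall clock €15.53: all other tangible goods → 3.5% → €0.54
Road atlas €23.84: printed books → 10% → €2.38
Breakfast burrito €8.96: prepared food → 5% → €0.45
Travel guide €24.98: printed books → 10% → €2.50
Camping tent (2-person) €228.02: sporting goods, buyer-exempt → 0% → €0.00
Total tax = €0.53 + €0.54 + €2.38 + €0.45 + €2.50 = €6.40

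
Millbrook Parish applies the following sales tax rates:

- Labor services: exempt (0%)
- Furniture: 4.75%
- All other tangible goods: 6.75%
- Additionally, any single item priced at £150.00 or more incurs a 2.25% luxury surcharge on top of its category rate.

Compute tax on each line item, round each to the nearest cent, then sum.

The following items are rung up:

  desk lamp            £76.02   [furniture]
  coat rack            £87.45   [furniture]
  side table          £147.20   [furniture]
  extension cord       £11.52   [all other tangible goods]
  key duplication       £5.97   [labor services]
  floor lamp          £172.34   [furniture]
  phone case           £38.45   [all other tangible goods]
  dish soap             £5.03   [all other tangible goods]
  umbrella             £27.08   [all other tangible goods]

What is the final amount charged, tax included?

£603.42

Desk lamp £76.02: furniture → 4.75% → £3.61
Coat rack £87.45: furniture → 4.75% → £4.15
Side table £147.20: furniture → 4.75% → £6.99
Extension cord £11.52: all other tangible goods → 6.75% → £0.78
Key duplication £5.97: labor services → 0% → £0.00
Floor lamp £172.34: furniture → 4.75% + 2.25% surcharge = 7% → £12.06
Phone case £38.45: all other tangible goods → 6.75% → £2.60
Dish soap £5.03: all other tangible goods → 6.75% → £0.34
Umbrella £27.08: all other tangible goods → 6.75% → £1.83
Subtotal = £571.06; tax = £32.36; total due = £603.42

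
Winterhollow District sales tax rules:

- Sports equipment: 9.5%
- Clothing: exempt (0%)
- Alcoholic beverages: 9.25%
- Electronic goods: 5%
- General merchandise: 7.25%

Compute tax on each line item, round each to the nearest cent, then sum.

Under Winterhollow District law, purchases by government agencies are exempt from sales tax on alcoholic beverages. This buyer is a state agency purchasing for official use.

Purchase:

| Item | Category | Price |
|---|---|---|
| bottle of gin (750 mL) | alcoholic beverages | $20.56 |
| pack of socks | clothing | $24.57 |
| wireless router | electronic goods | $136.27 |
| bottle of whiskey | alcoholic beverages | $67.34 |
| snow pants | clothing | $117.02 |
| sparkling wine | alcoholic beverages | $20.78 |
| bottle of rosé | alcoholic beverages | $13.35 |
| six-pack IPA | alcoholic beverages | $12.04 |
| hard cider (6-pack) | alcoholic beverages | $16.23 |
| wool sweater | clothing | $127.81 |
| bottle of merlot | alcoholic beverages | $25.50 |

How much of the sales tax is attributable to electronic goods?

$6.81

Wireless router $136.27: electronic goods → 5% → $6.81
Tax on electronic goods = $6.81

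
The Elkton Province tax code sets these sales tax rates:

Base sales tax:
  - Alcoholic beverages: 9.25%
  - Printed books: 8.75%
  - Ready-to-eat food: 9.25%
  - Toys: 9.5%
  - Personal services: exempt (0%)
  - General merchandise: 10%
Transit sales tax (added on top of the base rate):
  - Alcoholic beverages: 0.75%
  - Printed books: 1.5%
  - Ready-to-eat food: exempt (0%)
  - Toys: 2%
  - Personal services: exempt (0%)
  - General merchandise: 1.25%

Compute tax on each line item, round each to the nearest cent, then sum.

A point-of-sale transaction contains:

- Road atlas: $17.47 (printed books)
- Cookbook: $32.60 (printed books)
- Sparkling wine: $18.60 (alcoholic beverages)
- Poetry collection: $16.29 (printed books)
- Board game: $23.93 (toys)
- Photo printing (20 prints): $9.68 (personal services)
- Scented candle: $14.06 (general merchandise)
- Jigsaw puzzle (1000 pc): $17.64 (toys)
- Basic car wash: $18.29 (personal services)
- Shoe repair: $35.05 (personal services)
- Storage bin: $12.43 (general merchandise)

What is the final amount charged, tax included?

$232.46

Road atlas $17.47: printed books → 8.75% + 1.5% transit = 10.25% → $1.79
Cookbook $32.60: printed books → 8.75% + 1.5% transit = 10.25% → $3.34
Sparkling wine $18.60: alcoholic beverages → 9.25% + 0.75% transit = 10% → $1.86
Poetry collection $16.29: printed books → 8.75% + 1.5% transit = 10.25% → $1.67
Board game $23.93: toys → 9.5% + 2% transit = 11.5% → $2.75
Photo printing (20 prints) $9.68: personal services → 0% + 0% transit = 0% → $0.00
Scented candle $14.06: general merchandise → 10% + 1.25% transit = 11.25% → $1.58
Jigsaw puzzle (1000 pc) $17.64: toys → 9.5% + 2% transit = 11.5% → $2.03
Basic car wash $18.29: personal services → 0% + 0% transit = 0% → $0.00
Shoe repair $35.05: personal services → 0% + 0% transit = 0% → $0.00
Storage bin $12.43: general merchandise → 10% + 1.25% transit = 11.25% → $1.40
Subtotal = $216.04; tax = $16.42; total due = $232.46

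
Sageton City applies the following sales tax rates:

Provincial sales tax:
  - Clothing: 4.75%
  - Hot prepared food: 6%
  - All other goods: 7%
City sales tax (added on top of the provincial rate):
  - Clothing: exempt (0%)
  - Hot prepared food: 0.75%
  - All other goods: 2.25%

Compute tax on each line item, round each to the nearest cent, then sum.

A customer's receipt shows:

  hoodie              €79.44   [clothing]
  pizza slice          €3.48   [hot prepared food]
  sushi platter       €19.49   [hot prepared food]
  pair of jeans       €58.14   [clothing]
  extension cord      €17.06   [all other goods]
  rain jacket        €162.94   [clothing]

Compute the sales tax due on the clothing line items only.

€14.27

Hoodie €79.44: clothing → 4.75% + 0% city = 4.75% → €3.77
Pair of jeans €58.14: clothing → 4.75% + 0% city = 4.75% → €2.76
Rain jacket €162.94: clothing → 4.75% + 0% city = 4.75% → €7.74
Tax on clothing = €3.77 + €2.76 + €7.74 = €14.27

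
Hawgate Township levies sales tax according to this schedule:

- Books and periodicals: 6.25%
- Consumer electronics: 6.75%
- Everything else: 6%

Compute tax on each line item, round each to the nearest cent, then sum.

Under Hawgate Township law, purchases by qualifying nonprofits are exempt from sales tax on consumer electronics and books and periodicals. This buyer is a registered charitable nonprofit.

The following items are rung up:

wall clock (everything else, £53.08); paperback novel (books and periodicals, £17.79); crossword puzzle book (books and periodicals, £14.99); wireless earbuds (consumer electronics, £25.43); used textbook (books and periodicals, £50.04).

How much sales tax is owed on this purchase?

£3.18

Wall clock £53.08: everything else → 6% → £3.18
Paperback novel £17.79: books and periodicals, buyer-exempt → 0% → £0.00
Crossword puzzle book £14.99: books and periodicals, buyer-exempt → 0% → £0.00
Wireless earbuds £25.43: consumer electronics, buyer-exempt → 0% → £0.00
Used textbook £50.04: books and periodicals, buyer-exempt → 0% → £0.00
Total tax = £3.18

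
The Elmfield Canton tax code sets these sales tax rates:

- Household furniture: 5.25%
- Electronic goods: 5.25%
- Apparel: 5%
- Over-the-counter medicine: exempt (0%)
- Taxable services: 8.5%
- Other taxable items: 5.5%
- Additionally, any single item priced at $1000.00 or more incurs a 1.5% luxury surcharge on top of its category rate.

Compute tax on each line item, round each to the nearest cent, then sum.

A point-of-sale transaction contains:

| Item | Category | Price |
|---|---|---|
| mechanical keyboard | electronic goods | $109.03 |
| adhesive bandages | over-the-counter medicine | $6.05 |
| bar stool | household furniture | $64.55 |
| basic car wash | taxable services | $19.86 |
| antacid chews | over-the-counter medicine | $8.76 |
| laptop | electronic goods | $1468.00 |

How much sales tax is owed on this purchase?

$109.89

Mechanical keyboard $109.03: electronic goods → 5.25% → $5.72
Adhesive bandages $6.05: over-the-counter medicine → 0% → $0.00
Bar stool $64.55: household furniture → 5.25% → $3.39
Basic car wash $19.86: taxable services → 8.5% → $1.69
Antacid chews $8.76: over-the-counter medicine → 0% → $0.00
Laptop $1468.00: electronic goods → 5.25% + 1.5% surcharge = 6.75% → $99.09
Total tax = $5.72 + $3.39 + $1.69 + $99.09 = $109.89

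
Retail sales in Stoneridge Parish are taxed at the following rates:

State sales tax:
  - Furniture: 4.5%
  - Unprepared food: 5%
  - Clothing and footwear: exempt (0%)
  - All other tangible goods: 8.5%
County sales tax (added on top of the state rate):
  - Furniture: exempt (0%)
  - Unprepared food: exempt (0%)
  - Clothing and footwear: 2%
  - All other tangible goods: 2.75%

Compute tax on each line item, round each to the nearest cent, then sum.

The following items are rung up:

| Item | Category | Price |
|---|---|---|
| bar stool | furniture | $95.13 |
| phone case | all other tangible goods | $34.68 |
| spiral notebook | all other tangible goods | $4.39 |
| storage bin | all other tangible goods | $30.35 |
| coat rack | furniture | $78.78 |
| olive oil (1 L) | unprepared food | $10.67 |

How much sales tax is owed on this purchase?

Bar stool $95.13: furniture → 4.5% + 0% county = 4.5% → $4.28
Phone case $34.68: all other tangible goods → 8.5% + 2.75% county = 11.25% → $3.90
Spiral notebook $4.39: all other tangible goods → 8.5% + 2.75% county = 11.25% → $0.49
Storage bin $30.35: all other tangible goods → 8.5% + 2.75% county = 11.25% → $3.41
Coat rack $78.78: furniture → 4.5% + 0% county = 4.5% → $3.55
Olive oil (1 L) $10.67: unprepared food → 5% + 0% county = 5% → $0.53
Total tax = $4.28 + $3.90 + $0.49 + $3.41 + $3.55 + $0.53 = $16.16

$16.16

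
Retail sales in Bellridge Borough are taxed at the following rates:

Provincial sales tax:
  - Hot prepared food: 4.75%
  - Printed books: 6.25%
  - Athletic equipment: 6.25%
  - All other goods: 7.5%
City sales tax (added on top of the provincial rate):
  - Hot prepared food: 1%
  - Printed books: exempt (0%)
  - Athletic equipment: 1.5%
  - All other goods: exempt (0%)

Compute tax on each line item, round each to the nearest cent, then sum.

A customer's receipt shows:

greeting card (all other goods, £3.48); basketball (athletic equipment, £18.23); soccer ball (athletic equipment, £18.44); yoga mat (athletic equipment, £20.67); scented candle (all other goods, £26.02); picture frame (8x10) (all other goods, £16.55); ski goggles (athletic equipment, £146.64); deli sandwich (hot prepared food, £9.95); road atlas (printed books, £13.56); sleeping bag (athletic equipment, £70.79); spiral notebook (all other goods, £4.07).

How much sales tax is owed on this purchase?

Greeting card £3.48: all other goods → 7.5% + 0% city = 7.5% → £0.26
Basketball £18.23: athletic equipment → 6.25% + 1.5% city = 7.75% → £1.41
Soccer ball £18.44: athletic equipment → 6.25% + 1.5% city = 7.75% → £1.43
Yoga mat £20.67: athletic equipment → 6.25% + 1.5% city = 7.75% → £1.60
Scented candle £26.02: all other goods → 7.5% + 0% city = 7.5% → £1.95
Picture frame (8x10) £16.55: all other goods → 7.5% + 0% city = 7.5% → £1.24
Ski goggles £146.64: athletic equipment → 6.25% + 1.5% city = 7.75% → £11.36
Deli sandwich £9.95: hot prepared food → 4.75% + 1% city = 5.75% → £0.57
Road atlas £13.56: printed books → 6.25% + 0% city = 6.25% → £0.85
Sleeping bag £70.79: athletic equipment → 6.25% + 1.5% city = 7.75% → £5.49
Spiral notebook £4.07: all other goods → 7.5% + 0% city = 7.5% → £0.31
Total tax = £0.26 + £1.41 + £1.43 + £1.60 + £1.95 + £1.24 + £11.36 + £0.57 + £0.85 + £5.49 + £0.31 = £26.47

£26.47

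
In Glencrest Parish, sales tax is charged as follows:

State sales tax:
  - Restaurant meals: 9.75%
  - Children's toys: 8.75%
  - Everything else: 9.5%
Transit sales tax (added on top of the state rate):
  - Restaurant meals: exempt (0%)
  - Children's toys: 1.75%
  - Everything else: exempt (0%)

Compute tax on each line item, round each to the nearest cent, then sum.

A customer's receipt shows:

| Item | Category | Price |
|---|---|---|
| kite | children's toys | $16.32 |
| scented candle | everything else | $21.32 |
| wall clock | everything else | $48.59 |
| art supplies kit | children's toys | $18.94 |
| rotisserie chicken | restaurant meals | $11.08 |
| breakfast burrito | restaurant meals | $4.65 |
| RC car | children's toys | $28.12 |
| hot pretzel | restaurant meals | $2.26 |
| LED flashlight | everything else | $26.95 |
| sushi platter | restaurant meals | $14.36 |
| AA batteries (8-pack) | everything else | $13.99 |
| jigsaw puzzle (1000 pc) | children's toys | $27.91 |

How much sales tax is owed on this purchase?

Kite $16.32: children's toys → 8.75% + 1.75% transit = 10.5% → $1.71
Scented candle $21.32: everything else → 9.5% + 0% transit = 9.5% → $2.03
Wall clock $48.59: everything else → 9.5% + 0% transit = 9.5% → $4.62
Art supplies kit $18.94: children's toys → 8.75% + 1.75% transit = 10.5% → $1.99
Rotisserie chicken $11.08: restaurant meals → 9.75% + 0% transit = 9.75% → $1.08
Breakfast burrito $4.65: restaurant meals → 9.75% + 0% transit = 9.75% → $0.45
RC car $28.12: children's toys → 8.75% + 1.75% transit = 10.5% → $2.95
Hot pretzel $2.26: restaurant meals → 9.75% + 0% transit = 9.75% → $0.22
LED flashlight $26.95: everything else → 9.5% + 0% transit = 9.5% → $2.56
Sushi platter $14.36: restaurant meals → 9.75% + 0% transit = 9.75% → $1.40
AA batteries (8-pack) $13.99: everything else → 9.5% + 0% transit = 9.5% → $1.33
Jigsaw puzzle (1000 pc) $27.91: children's toys → 8.75% + 1.75% transit = 10.5% → $2.93
Total tax = $1.71 + $2.03 + $4.62 + $1.99 + $1.08 + $0.45 + $2.95 + $0.22 + $2.56 + $1.40 + $1.33 + $2.93 = $23.27

$23.27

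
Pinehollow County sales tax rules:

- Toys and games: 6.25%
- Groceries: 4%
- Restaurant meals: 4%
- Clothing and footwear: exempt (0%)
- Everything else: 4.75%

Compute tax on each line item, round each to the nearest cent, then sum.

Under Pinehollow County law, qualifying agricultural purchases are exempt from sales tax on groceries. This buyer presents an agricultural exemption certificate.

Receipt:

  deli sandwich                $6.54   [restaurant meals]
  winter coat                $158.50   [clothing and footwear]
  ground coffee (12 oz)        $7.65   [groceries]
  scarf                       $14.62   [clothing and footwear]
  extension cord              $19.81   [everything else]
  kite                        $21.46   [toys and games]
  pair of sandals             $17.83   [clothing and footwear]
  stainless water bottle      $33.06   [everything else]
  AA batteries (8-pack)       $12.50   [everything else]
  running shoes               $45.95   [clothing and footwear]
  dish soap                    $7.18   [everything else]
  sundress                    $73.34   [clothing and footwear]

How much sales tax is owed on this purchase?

Deli sandwich $6.54: restaurant meals → 4% → $0.26
Winter coat $158.50: clothing and footwear → 0% → $0.00
Ground coffee (12 oz) $7.65: groceries, buyer-exempt → 0% → $0.00
Scarf $14.62: clothing and footwear → 0% → $0.00
Extension cord $19.81: everything else → 4.75% → $0.94
Kite $21.46: toys and games → 6.25% → $1.34
Pair of sandals $17.83: clothing and footwear → 0% → $0.00
Stainless water bottle $33.06: everything else → 4.75% → $1.57
AA batteries (8-pack) $12.50: everything else → 4.75% → $0.59
Running shoes $45.95: clothing and footwear → 0% → $0.00
Dish soap $7.18: everything else → 4.75% → $0.34
Sundress $73.34: clothing and footwear → 0% → $0.00
Total tax = $0.26 + $0.94 + $1.34 + $1.57 + $0.59 + $0.34 = $5.04

$5.04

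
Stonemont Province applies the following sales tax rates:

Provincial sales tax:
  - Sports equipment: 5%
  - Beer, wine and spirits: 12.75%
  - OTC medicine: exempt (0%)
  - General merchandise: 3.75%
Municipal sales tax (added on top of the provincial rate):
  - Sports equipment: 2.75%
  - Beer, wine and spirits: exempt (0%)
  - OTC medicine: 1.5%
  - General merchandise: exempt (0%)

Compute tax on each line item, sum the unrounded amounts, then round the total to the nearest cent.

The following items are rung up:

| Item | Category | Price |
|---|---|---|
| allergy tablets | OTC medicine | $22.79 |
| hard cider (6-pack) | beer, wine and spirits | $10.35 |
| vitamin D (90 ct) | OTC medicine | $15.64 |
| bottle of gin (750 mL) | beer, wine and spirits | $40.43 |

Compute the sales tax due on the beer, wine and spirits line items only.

$6.47

Hard cider (6-pack) $10.35: beer, wine and spirits → 12.75% + 0% municipal = 12.75% → $1.319625
Bottle of gin (750 mL) $40.43: beer, wine and spirits → 12.75% + 0% municipal = 12.75% → $5.154825
Tax on beer, wine and spirits: unrounded sum = $6.47445 → $6.47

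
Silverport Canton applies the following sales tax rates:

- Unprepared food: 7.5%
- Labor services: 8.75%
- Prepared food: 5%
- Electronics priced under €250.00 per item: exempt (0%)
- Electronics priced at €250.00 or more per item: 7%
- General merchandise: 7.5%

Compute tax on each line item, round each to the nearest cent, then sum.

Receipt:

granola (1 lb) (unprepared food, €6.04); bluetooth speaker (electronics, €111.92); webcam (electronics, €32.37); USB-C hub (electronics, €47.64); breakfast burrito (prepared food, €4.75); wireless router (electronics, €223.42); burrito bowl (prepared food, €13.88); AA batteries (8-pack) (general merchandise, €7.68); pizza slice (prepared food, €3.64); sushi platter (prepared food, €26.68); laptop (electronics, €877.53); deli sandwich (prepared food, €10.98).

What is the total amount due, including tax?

€1431.98

Granola (1 lb) €6.04: unprepared food → 7.5% → €0.45
Bluetooth speaker €111.92: electronics, under €250.00 → 0% → €0.00
Webcam €32.37: electronics, under €250.00 → 0% → €0.00
USB-C hub €47.64: electronics, under €250.00 → 0% → €0.00
Breakfast burrito €4.75: prepared food → 5% → €0.24
Wireless router €223.42: electronics, under €250.00 → 0% → €0.00
Burrito bowl €13.88: prepared food → 5% → €0.69
AA batteries (8-pack) €7.68: general merchandise → 7.5% → €0.58
Pizza slice €3.64: prepared food → 5% → €0.18
Sushi platter €26.68: prepared food → 5% → €1.33
Laptop €877.53: electronics, €250.00 or more → 7% → €61.43
Deli sandwich €10.98: prepared food → 5% → €0.55
Subtotal = €1366.53; tax = €65.45; total due = €1431.98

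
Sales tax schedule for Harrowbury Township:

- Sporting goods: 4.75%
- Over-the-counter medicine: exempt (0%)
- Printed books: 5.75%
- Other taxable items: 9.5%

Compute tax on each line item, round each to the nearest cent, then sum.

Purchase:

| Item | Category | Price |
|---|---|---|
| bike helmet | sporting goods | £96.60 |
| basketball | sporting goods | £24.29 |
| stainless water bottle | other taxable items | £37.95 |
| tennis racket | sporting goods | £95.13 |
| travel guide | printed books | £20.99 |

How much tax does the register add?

£15.08

Bike helmet £96.60: sporting goods → 4.75% → £4.59
Basketball £24.29: sporting goods → 4.75% → £1.15
Stainless water bottle £37.95: other taxable items → 9.5% → £3.61
Tennis racket £95.13: sporting goods → 4.75% → £4.52
Travel guide £20.99: printed books → 5.75% → £1.21
Total tax = £4.59 + £1.15 + £3.61 + £4.52 + £1.21 = £15.08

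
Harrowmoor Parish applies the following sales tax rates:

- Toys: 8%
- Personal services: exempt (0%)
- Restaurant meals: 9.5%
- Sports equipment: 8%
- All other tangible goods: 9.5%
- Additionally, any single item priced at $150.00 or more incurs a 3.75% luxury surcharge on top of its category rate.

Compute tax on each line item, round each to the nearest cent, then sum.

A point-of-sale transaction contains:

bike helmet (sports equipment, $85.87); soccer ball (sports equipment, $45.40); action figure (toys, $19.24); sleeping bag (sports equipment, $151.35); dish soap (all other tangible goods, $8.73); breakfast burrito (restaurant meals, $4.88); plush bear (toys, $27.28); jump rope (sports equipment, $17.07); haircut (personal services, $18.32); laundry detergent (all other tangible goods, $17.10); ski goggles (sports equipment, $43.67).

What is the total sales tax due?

$39.77

Bike helmet $85.87: sports equipment → 8% → $6.87
Soccer ball $45.40: sports equipment → 8% → $3.63
Action figure $19.24: toys → 8% → $1.54
Sleeping bag $151.35: sports equipment → 8% + 3.75% surcharge = 11.75% → $17.78
Dish soap $8.73: all other tangible goods → 9.5% → $0.83
Breakfast burrito $4.88: restaurant meals → 9.5% → $0.46
Plush bear $27.28: toys → 8% → $2.18
Jump rope $17.07: sports equipment → 8% → $1.37
Haircut $18.32: personal services → 0% → $0.00
Laundry detergent $17.10: all other tangible goods → 9.5% → $1.62
Ski goggles $43.67: sports equipment → 8% → $3.49
Total tax = $6.87 + $3.63 + $1.54 + $17.78 + $0.83 + $0.46 + $2.18 + $1.37 + $1.62 + $3.49 = $39.77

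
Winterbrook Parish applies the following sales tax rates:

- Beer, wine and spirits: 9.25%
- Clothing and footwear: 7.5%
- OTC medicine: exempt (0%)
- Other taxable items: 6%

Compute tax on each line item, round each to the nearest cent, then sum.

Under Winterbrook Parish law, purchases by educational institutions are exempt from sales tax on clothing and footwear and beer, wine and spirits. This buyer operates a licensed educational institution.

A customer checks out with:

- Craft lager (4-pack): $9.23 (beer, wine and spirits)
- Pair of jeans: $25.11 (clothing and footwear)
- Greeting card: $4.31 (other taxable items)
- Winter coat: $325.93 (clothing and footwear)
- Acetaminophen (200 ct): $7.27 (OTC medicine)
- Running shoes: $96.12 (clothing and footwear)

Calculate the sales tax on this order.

$0.26

Craft lager (4-pack) $9.23: beer, wine and spirits, buyer-exempt → 0% → $0.00
Pair of jeans $25.11: clothing and footwear, buyer-exempt → 0% → $0.00
Greeting card $4.31: other taxable items → 6% → $0.26
Winter coat $325.93: clothing and footwear, buyer-exempt → 0% → $0.00
Acetaminophen (200 ct) $7.27: OTC medicine → 0% → $0.00
Running shoes $96.12: clothing and footwear, buyer-exempt → 0% → $0.00
Total tax = $0.26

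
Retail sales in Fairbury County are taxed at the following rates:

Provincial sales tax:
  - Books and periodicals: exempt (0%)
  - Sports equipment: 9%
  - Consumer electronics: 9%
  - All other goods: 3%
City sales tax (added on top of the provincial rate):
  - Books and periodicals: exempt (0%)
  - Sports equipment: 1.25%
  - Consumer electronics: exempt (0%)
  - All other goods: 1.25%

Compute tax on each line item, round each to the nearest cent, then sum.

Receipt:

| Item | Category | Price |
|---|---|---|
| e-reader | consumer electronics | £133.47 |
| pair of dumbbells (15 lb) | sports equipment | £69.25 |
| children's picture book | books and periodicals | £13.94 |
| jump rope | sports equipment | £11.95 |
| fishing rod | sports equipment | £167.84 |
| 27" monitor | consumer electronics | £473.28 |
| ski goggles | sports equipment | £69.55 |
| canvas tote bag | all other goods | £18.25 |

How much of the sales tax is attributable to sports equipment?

Pair of dumbbells (15 lb) £69.25: sports equipment → 9% + 1.25% city = 10.25% → £7.10
Jump rope £11.95: sports equipment → 9% + 1.25% city = 10.25% → £1.22
Fishing rod £167.84: sports equipment → 9% + 1.25% city = 10.25% → £17.20
Ski goggles £69.55: sports equipment → 9% + 1.25% city = 10.25% → £7.13
Tax on sports equipment = £7.10 + £1.22 + £17.20 + £7.13 = £32.65

£32.65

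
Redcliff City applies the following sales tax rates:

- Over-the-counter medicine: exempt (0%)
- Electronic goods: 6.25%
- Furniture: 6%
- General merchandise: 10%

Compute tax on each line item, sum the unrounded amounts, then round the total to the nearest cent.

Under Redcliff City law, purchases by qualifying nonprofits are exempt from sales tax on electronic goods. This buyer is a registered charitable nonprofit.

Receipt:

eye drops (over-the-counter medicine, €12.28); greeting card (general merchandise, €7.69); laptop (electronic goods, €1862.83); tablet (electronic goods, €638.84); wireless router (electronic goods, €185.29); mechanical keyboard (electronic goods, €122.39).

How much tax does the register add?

Eye drops €12.28: over-the-counter medicine → 0% → €0.00
Greeting card €7.69: general merchandise → 10% → €0.769
Laptop €1862.83: electronic goods, buyer-exempt → 0% → €0.00
Tablet €638.84: electronic goods, buyer-exempt → 0% → €0.00
Wireless router €185.29: electronic goods, buyer-exempt → 0% → €0.00
Mechanical keyboard €122.39: electronic goods, buyer-exempt → 0% → €0.00
Unrounded tax sum = €0.769 → €0.77

€0.77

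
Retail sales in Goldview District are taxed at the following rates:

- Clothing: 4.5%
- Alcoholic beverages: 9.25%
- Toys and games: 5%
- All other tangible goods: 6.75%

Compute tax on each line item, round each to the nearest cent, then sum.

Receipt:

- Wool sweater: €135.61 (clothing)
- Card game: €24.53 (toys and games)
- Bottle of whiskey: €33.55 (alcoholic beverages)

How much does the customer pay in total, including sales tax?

€204.12

Wool sweater €135.61: clothing → 4.5% → €6.10
Card game €24.53: toys and games → 5% → €1.23
Bottle of whiskey €33.55: alcoholic beverages → 9.25% → €3.10
Subtotal = €193.69; tax = €10.43; total due = €204.12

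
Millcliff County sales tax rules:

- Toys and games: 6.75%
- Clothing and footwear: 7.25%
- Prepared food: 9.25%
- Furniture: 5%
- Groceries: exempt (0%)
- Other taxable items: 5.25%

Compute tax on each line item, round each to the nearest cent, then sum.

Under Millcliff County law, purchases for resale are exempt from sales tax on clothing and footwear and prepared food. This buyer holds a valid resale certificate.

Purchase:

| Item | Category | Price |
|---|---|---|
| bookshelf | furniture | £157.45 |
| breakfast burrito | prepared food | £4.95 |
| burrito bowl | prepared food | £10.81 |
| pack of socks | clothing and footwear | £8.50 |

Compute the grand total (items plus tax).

£189.58

Bookshelf £157.45: furniture → 5% → £7.87
Breakfast burrito £4.95: prepared food, buyer-exempt → 0% → £0.00
Burrito bowl £10.81: prepared food, buyer-exempt → 0% → £0.00
Pack of socks £8.50: clothing and footwear, buyer-exempt → 0% → £0.00
Subtotal = £181.71; tax = £7.87; total due = £189.58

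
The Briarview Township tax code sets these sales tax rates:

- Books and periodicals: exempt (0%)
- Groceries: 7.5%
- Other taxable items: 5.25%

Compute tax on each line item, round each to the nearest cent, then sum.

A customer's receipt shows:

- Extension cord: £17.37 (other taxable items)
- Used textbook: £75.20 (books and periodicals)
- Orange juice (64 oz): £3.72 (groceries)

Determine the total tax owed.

Extension cord £17.37: other taxable items → 5.25% → £0.91
Used textbook £75.20: books and periodicals → 0% → £0.00
Orange juice (64 oz) £3.72: groceries → 7.5% → £0.28
Total tax = £0.91 + £0.28 = £1.19

£1.19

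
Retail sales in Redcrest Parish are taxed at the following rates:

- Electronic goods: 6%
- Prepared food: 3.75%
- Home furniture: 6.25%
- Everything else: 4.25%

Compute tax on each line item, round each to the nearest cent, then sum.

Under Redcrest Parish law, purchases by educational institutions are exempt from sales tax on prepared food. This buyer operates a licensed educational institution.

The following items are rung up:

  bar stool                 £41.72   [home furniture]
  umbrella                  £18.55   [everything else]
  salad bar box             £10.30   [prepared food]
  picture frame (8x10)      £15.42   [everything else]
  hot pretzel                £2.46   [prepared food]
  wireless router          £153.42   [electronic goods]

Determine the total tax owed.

£13.27

Bar stool £41.72: home furniture → 6.25% → £2.61
Umbrella £18.55: everything else → 4.25% → £0.79
Salad bar box £10.30: prepared food, buyer-exempt → 0% → £0.00
Picture frame (8x10) £15.42: everything else → 4.25% → £0.66
Hot pretzel £2.46: prepared food, buyer-exempt → 0% → £0.00
Wireless router £153.42: electronic goods → 6% → £9.21
Total tax = £2.61 + £0.79 + £0.66 + £9.21 = £13.27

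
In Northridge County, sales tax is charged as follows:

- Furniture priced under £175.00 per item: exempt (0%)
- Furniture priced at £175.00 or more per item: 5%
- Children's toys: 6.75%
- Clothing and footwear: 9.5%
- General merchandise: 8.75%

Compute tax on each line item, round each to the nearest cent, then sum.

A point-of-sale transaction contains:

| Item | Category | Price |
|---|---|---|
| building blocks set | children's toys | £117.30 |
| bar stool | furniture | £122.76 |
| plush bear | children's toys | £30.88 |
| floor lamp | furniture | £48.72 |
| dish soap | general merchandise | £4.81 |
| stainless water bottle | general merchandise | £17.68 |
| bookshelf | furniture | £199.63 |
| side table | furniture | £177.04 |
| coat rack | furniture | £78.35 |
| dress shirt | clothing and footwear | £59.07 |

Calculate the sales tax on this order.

£36.41

Building blocks set £117.30: children's toys → 6.75% → £7.92
Bar stool £122.76: furniture, under £175.00 → 0% → £0.00
Plush bear £30.88: children's toys → 6.75% → £2.08
Floor lamp £48.72: furniture, under £175.00 → 0% → £0.00
Dish soap £4.81: general merchandise → 8.75% → £0.42
Stainless water bottle £17.68: general merchandise → 8.75% → £1.55
Bookshelf £199.63: furniture, £175.00 or more → 5% → £9.98
Side table £177.04: furniture, £175.00 or more → 5% → £8.85
Coat rack £78.35: furniture, under £175.00 → 0% → £0.00
Dress shirt £59.07: clothing and footwear → 9.5% → £5.61
Total tax = £7.92 + £2.08 + £0.42 + £1.55 + £9.98 + £8.85 + £5.61 = £36.41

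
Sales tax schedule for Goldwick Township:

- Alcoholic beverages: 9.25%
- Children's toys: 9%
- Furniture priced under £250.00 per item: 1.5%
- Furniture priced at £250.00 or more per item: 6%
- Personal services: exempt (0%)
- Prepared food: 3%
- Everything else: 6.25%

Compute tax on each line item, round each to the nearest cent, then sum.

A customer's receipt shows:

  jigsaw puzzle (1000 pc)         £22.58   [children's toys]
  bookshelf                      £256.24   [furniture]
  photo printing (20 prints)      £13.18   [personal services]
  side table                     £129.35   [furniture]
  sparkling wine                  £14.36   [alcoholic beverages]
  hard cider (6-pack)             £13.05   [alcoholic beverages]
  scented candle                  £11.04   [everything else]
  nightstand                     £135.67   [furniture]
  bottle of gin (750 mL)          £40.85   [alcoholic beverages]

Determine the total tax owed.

£28.39

Jigsaw puzzle (1000 pc) £22.58: children's toys → 9% → £2.03
Bookshelf £256.24: furniture, £250.00 or more → 6% → £15.37
Photo printing (20 prints) £13.18: personal services → 0% → £0.00
Side table £129.35: furniture, under £250.00 → 1.5% → £1.94
Sparkling wine £14.36: alcoholic beverages → 9.25% → £1.33
Hard cider (6-pack) £13.05: alcoholic beverages → 9.25% → £1.21
Scented candle £11.04: everything else → 6.25% → £0.69
Nightstand £135.67: furniture, under £250.00 → 1.5% → £2.04
Bottle of gin (750 mL) £40.85: alcoholic beverages → 9.25% → £3.78
Total tax = £2.03 + £15.37 + £1.94 + £1.33 + £1.21 + £0.69 + £2.04 + £3.78 = £28.39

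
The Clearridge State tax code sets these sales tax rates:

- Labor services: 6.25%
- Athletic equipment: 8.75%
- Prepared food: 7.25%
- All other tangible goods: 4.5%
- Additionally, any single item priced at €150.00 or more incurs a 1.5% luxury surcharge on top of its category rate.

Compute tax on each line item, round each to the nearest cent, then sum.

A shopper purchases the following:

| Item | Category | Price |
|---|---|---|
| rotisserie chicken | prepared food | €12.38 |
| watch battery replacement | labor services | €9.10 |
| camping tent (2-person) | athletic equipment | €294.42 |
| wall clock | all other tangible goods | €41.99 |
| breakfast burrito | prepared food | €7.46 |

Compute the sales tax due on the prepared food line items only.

Rotisserie chicken €12.38: prepared food → 7.25% → €0.90
Breakfast burrito €7.46: prepared food → 7.25% → €0.54
Tax on prepared food = €0.90 + €0.54 = €1.44

€1.44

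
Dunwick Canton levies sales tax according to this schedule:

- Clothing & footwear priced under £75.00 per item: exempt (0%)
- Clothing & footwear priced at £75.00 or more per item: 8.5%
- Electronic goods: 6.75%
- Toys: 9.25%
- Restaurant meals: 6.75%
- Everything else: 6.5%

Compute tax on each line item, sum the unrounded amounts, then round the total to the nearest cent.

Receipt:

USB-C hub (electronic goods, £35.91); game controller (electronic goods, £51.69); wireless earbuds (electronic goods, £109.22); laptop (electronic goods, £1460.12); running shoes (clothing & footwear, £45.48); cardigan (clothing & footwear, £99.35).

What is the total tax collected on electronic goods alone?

£111.84

USB-C hub £35.91: electronic goods → 6.75% → £2.423925
Game controller £51.69: electronic goods → 6.75% → £3.489075
Wireless earbuds £109.22: electronic goods → 6.75% → £7.37235
Laptop £1460.12: electronic goods → 6.75% → £98.5581
Tax on electronic goods: unrounded sum = £111.84345 → £111.84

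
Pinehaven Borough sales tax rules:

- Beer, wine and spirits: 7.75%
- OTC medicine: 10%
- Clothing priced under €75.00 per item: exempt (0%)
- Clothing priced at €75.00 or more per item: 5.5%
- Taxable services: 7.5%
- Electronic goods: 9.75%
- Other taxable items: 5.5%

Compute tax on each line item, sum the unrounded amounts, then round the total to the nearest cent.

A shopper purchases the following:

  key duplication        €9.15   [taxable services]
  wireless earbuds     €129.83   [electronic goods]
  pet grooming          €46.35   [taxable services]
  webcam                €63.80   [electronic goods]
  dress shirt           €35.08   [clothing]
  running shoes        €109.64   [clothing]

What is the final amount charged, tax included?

Key duplication €9.15: taxable services → 7.5% → €0.68625
Wireless earbuds €129.83: electronic goods → 9.75% → €12.658425
Pet grooming €46.35: taxable services → 7.5% → €3.47625
Webcam €63.80: electronic goods → 9.75% → €6.2205
Dress shirt €35.08: clothing, under €75.00 → 0% → €0.00
Running shoes €109.64: clothing, €75.00 or more → 5.5% → €6.0302
Subtotal = €393.85; unrounded tax = €29.071625 → €29.07; total due = €422.92

€422.92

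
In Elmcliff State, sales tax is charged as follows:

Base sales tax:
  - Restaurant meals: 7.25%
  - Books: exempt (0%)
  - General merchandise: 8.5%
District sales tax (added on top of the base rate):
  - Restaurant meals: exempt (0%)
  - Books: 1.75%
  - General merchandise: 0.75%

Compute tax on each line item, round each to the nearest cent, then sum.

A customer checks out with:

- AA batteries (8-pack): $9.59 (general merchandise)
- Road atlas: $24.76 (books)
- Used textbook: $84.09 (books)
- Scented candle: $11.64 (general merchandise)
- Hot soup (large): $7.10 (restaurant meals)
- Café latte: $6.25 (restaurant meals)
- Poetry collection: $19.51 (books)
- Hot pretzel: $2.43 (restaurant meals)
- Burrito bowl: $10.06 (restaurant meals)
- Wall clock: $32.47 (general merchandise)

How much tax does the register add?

$9.08

AA batteries (8-pack) $9.59: general merchandise → 8.5% + 0.75% district = 9.25% → $0.89
Road atlas $24.76: books → 0% + 1.75% district = 1.75% → $0.43
Used textbook $84.09: books → 0% + 1.75% district = 1.75% → $1.47
Scented candle $11.64: general merchandise → 8.5% + 0.75% district = 9.25% → $1.08
Hot soup (large) $7.10: restaurant meals → 7.25% + 0% district = 7.25% → $0.51
Café latte $6.25: restaurant meals → 7.25% + 0% district = 7.25% → $0.45
Poetry collection $19.51: books → 0% + 1.75% district = 1.75% → $0.34
Hot pretzel $2.43: restaurant meals → 7.25% + 0% district = 7.25% → $0.18
Burrito bowl $10.06: restaurant meals → 7.25% + 0% district = 7.25% → $0.73
Wall clock $32.47: general merchandise → 8.5% + 0.75% district = 9.25% → $3.00
Total tax = $0.89 + $0.43 + $1.47 + $1.08 + $0.51 + $0.45 + $0.34 + $0.18 + $0.73 + $3.00 = $9.08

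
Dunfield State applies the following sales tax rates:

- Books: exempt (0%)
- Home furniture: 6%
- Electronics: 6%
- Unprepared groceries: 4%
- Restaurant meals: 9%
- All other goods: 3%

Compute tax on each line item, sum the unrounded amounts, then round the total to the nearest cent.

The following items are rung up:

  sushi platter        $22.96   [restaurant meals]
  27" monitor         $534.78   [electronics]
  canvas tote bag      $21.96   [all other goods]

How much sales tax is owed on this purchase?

Sushi platter $22.96: restaurant meals → 9% → $2.0664
27" monitor $534.78: electronics → 6% → $32.0868
Canvas tote bag $21.96: all other goods → 3% → $0.6588
Unrounded tax sum = $34.812 → $34.81

$34.81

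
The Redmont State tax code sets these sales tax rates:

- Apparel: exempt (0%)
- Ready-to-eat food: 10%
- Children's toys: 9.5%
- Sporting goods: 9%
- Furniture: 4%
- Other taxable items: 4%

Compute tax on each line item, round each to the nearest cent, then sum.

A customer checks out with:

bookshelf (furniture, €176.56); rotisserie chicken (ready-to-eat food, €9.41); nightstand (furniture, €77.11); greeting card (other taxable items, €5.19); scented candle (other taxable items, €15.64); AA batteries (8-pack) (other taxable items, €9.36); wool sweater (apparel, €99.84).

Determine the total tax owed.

€12.29

Bookshelf €176.56: furniture → 4% → €7.06
Rotisserie chicken €9.41: ready-to-eat food → 10% → €0.94
Nightstand €77.11: furniture → 4% → €3.08
Greeting card €5.19: other taxable items → 4% → €0.21
Scented candle €15.64: other taxable items → 4% → €0.63
AA batteries (8-pack) €9.36: other taxable items → 4% → €0.37
Wool sweater €99.84: apparel → 0% → €0.00
Total tax = €7.06 + €0.94 + €3.08 + €0.21 + €0.63 + €0.37 = €12.29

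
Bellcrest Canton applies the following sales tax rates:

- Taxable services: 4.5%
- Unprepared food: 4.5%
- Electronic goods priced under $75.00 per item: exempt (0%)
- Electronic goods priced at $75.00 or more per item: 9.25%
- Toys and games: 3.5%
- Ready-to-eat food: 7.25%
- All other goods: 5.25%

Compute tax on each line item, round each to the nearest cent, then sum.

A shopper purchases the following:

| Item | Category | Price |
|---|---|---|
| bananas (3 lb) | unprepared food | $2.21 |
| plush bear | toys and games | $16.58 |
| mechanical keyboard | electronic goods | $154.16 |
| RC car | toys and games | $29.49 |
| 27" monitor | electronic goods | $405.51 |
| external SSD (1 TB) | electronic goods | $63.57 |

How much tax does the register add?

Bananas (3 lb) $2.21: unprepared food → 4.5% → $0.10
Plush bear $16.58: toys and games → 3.5% → $0.58
Mechanical keyboard $154.16: electronic goods, $75.00 or more → 9.25% → $14.26
RC car $29.49: toys and games → 3.5% → $1.03
27" monitor $405.51: electronic goods, $75.00 or more → 9.25% → $37.51
External SSD (1 TB) $63.57: electronic goods, under $75.00 → 0% → $0.00
Total tax = $0.10 + $0.58 + $14.26 + $1.03 + $37.51 = $53.48

$53.48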